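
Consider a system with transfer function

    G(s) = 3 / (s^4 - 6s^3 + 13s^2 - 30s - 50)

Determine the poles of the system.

s = 5, -1, 1 ± 3j

The poles are the roots of the denominator s^4 - 6s^3 + 13s^2 - 30s - 50 = 0.
Trying s = 5: the polynomial evaluates to 0, so (s - 5) is a factor.
Dividing out leaves s^3 - s^2 + 8s + 10 = 0.
This factors further as (s + 1)(s^2 - 2s + 10) = 0.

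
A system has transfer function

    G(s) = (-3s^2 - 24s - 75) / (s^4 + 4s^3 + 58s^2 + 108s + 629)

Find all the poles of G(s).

The poles are the roots of the denominator s^4 + 4s^3 + 58s^2 + 108s + 629 = 0.
No real roots exist; factor into two real quadratics: (s^2 + 2s + 17)(s^2 + 2s + 37) = 0.
Each quadratic gives a conjugate pair via the quadratic formula.

s = -1 + 4j, -1 - 4j, -1 + 6j, -1 - 6j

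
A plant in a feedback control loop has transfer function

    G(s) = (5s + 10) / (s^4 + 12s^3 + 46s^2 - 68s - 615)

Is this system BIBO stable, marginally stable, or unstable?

The denominator s^4 + 12s^3 + 46s^2 - 68s - 615 factors as (s + 5)(s^2 + 10s + 41)(s - 3), giving poles at s = -5, -5 ± 4j, 3.
Since the pole(s) at s = 3 lie in the right half-plane, the system is unstable.

unstable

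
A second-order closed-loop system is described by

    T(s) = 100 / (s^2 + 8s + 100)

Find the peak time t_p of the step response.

Comparing s^2 + 8s + 100 to s^2 + 2ζωₙs + ωₙ²: ωₙ = 10 rad/s and ζ = 8/(2·10) = 0.4.
ζωₙ = 8/2 = 4, so ω_d = ωₙ√(1−ζ²) = √(ωₙ² − (ζωₙ)²) = √(100 − 4²) = √84 ≈ 9.165 rad/s.
t_p = π/ω_d = π/9.165 ≈ 0.3428 s.

t_p ≈ 0.3428 s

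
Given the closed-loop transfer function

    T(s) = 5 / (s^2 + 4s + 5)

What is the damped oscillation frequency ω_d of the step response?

ω_d = 1 rad/s

Comparing s^2 + 4s + 5 to s^2 + 2ζωₙs + ωₙ²: ωₙ = √5 ≈ 2.236 rad/s and ζ = 4/(2·√5) ≈ 0.8944.
ζωₙ = 4/2 = 2, so ω_d = ωₙ√(1−ζ²) = √(ωₙ² − (ζωₙ)²) = √(5 − 2²) = √1 = 1 rad/s.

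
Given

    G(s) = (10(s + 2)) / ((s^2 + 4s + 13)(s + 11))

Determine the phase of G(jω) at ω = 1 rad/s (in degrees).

∠G(j1) ≈ 2.936°

At s = j1: numerator = 20 + j10, denominator = 128 + j56.
∠G = ∠num − ∠den = 26.565° − (23.629°) = 2.936°.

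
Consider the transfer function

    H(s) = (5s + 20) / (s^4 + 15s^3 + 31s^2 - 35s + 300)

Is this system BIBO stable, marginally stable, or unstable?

unstable

The denominator s^4 + 15s^3 + 31s^2 - 35s + 300 factors as (s + 5)(s^2 - 2s + 5)(s + 12), giving poles at s = -5, 1 + 2j, 1 - 2j, -12.
Since the pole(s) at s = 1 ± 2j lie in the right half-plane, the system is unstable.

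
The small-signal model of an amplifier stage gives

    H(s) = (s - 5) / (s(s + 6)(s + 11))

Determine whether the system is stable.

marginally stable

The poles can be read from the denominator factors: s = 0, -6, -11.
Since the simple pole(s) at s = 0 lie on the jω-axis with none in the right half-plane, the system is marginally stable.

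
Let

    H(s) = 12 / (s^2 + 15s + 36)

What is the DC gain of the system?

H(0) = 1/3 ≈ 0.3333

Set s = 0: H(0) = (12) / (36) = 1/3.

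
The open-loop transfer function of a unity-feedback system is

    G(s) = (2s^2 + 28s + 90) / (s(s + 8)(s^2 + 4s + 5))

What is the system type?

The denominator has 1 factor of s at the origin (free integrator), so this is a Type 1 system.

Type 1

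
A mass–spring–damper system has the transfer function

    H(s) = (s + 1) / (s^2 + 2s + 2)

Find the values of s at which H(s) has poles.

The poles are the roots of the denominator s^2 + 2s + 2 = 0.
Using the quadratic formula: s = (-2 ± √(-4))/2 = -1 ± 1j.

s = -1 + j, -1 - j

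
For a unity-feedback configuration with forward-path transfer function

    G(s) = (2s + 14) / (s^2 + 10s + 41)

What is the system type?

The denominator has no factor of s at the origin — no free integrator — so this is a Type 0 system.

Type 0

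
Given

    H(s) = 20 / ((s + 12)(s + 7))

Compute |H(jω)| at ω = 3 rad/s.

Substitute s = j3: numerator = 20, denominator = 75 + j57.
|H(j3)| = |20| / |75 + j57| = 20 / 94.202 ≈ 0.2123.

|H(j3)| ≈ 0.2123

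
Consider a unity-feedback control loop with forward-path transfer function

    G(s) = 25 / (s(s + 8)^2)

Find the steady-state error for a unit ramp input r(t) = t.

G(s) has one pole at the origin.
This is a Type 1 system. Kv = lim_{s→0} s·G(s) = 25/64.
e_ss = 1/Kv = 1/(25/64) = 64/25 ≈ 2.560.

e_ss = 2.560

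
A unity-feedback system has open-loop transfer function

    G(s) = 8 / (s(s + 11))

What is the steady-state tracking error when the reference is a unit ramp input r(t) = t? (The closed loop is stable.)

e_ss = 1.375

G(s) has one pole at the origin.
This is a Type 1 system. Kv = lim_{s→0} s·G(s) = 8/11.
e_ss = 1/Kv = 1/(8/11) = 11/8 ≈ 1.375.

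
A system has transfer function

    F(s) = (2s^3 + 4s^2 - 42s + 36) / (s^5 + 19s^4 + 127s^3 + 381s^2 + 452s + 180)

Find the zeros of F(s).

Set the numerator to zero: 2s^3 + 4s^2 - 42s + 36 = 0, i.e. 2·(s^3 + 2s^2 - 21s + 18) = 0.
Factoring: (s + 6)(s - 1)(s - 3) = 0.

s = -6, 1, 3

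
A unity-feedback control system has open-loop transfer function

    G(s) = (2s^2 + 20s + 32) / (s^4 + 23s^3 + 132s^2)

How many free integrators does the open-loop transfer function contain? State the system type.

Factor s from the denominator: s^4 + 23s^3 + 132s^2 = s^2·(s^2 + 23s + 132).
There are 2 poles at the origin, so the system is Type 2.

Type 2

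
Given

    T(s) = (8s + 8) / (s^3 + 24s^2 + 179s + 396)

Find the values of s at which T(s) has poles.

The poles are the roots of the denominator s^3 + 24s^2 + 179s + 396 = 0.
Trying s = -11: the polynomial evaluates to 0, so (s + 11) is a factor.
Dividing out leaves s^2 + 13s + 36 = 0.
Factoring the quadratic: (s + 4)(s + 9) = 0.

s = -11, -4, -9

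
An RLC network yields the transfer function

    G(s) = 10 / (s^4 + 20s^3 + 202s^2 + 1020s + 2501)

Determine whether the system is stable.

The denominator s^4 + 20s^3 + 202s^2 + 1020s + 2501 factors as (s^2 + 10s + 41)(s^2 + 10s + 61), giving poles at s = -5 + 4j, -5 - 4j, -5 + 6j, -5 - 6j.
Since all poles lie strictly in the left half-plane, the system is stable.

stable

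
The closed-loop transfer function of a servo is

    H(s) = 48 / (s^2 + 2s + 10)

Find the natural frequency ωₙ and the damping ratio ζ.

Compare the denominator to the standard form s^2 + 2ζωₙs + ωₙ².
ωₙ² = 10, so ωₙ = √10 ≈ 3.162 rad/s.
2ζωₙ = 2, so ζ = 2/(2·√10) ≈ 0.3162.

ωₙ ≈ 3.162 rad/s, ζ ≈ 0.3162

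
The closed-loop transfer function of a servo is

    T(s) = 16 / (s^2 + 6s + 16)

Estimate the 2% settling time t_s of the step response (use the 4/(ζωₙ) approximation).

Comparing s^2 + 6s + 16 to s^2 + 2ζωₙs + ωₙ²: ωₙ = 4 rad/s and ζ = 6/(2·4) = 0.75.
ζωₙ = 6/2 = 3, so t_s ≈ 4/(ζωₙ) = 4/3 ≈ 1.333 s.

t_s ≈ 1.333 s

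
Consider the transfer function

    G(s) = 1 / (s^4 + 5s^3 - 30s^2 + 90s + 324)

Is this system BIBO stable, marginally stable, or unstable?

The denominator s^4 + 5s^3 - 30s^2 + 90s + 324 factors as (s^2 - 6s + 18)(s + 2)(s + 9), giving poles at s = 3 ± 3j, -2, -9.
Since the pole(s) at s = 3 + 3j, 3 - 3j lie in the right half-plane, the system is unstable.

unstable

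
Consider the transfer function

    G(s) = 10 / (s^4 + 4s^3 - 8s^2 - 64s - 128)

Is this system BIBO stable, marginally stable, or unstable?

The denominator s^4 + 4s^3 - 8s^2 - 64s - 128 factors as (s + 4)(s - 4)(s^2 + 4s + 8), giving poles at s = -4, 4, -2 + 2j, -2 - 2j.
Since the pole(s) at s = 4 lie in the right half-plane, the system is unstable.

unstable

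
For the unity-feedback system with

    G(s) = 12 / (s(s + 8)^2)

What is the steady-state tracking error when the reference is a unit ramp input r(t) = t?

G(s) has one pole at the origin.
This is a Type 1 system. Kv = lim_{s→0} s·G(s) = 12/64 = 3/16.
e_ss = 1/Kv = 1/(3/16) = 16/3 ≈ 5.333.

e_ss = 5.333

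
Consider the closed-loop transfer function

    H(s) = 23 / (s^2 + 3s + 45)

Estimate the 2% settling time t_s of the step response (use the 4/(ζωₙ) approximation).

Comparing s^2 + 3s + 45 to s^2 + 2ζωₙs + ωₙ²: ωₙ = √45 ≈ 6.708 rad/s and ζ = 3/(2·√45) ≈ 0.2236.
ζωₙ = 3/2 = 1.5, so t_s ≈ 4/(ζωₙ) = 4/1.5 ≈ 2.667 s.

t_s ≈ 2.667 s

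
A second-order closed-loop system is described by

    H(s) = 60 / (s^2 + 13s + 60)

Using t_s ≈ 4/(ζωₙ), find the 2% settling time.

t_s ≈ 0.6154 s

Comparing s^2 + 13s + 60 to s^2 + 2ζωₙs + ωₙ²: ωₙ = √60 ≈ 7.746 rad/s and ζ = 13/(2·√60) ≈ 0.8391.
ζωₙ = 13/2 = 6.5, so t_s ≈ 4/(ζωₙ) = 4/6.5 ≈ 0.6154 s.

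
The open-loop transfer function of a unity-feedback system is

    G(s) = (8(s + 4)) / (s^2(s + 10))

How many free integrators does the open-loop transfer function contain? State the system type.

Type 2

The denominator has 2 factors of s at the origin (free integrators), so this is a Type 2 system.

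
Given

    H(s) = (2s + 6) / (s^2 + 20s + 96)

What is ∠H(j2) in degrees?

At s = j2: numerator = 6 + j4, denominator = 92 + j40.
∠H = ∠num − ∠den = 33.690° − (23.499°) = 10.19°.

∠H(j2) ≈ 10.19°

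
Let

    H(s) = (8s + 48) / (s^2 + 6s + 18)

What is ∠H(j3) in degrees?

∠H(j3) ≈ -36.87°

At s = j3: numerator = 48 + j24, denominator = 9 + j18.
∠H = ∠num − ∠den = 26.565° − (63.435°) = -36.87°.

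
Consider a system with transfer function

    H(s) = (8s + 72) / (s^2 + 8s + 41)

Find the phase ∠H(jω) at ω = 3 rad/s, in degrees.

At s = j3: numerator = 72 + j24, denominator = 32 + j24.
∠H = ∠num − ∠den = 18.435° − (36.870°) = -18.43°.

∠H(j3) ≈ -18.43°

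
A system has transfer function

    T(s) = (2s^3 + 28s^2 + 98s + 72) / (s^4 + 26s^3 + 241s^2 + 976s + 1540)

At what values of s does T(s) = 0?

Set the numerator to zero: 2s^3 + 28s^2 + 98s + 72 = 0, i.e. 2·(s^3 + 14s^2 + 49s + 36) = 0.
Factoring: (s + 9)(s + 1)(s + 4) = 0.

s = -9, -1, -4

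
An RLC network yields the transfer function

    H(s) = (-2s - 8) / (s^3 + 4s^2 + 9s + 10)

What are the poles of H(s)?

s = -1 ± 2j, -2

The poles are the roots of the denominator s^3 + 4s^2 + 9s + 10 = 0.
Trying s = -2: the polynomial evaluates to 0, so (s + 2) is a factor.
Dividing out leaves s^2 + 2s + 5 = 0.
The quadratic formula then gives s = -1 ± 2j.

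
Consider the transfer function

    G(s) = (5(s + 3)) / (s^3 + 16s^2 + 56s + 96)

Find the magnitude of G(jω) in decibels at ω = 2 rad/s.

Substitute s = j2: numerator = 15 + j10, denominator = 32 + j104.
|G(j2)| = |15 + j10| / |32 + j104| = 18.028 / 108.81 ≈ 0.1657.
In decibels: 20·log₁₀(0.1657) ≈ -15.6 dB.

|G(j2)|_dB ≈ -15.6 dB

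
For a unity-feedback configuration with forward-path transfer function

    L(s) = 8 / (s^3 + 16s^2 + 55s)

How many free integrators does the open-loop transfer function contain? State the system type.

The denominator has 1 factor of s at the origin (free integrator), so this is a Type 1 system.

Type 1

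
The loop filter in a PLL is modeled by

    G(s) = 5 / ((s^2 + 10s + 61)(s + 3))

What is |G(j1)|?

Substitute s = j1: numerator = 5, denominator = 170 + j90.
|G(j1)| = |5| / |170 + j90| = 5 / 192.35 ≈ 0.02599.

|G(j1)| ≈ 0.02599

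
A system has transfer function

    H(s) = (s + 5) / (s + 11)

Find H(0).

Set s = 0: H(0) = (5) / (11) = 5/11.

H(0) = 5/11 ≈ 0.4545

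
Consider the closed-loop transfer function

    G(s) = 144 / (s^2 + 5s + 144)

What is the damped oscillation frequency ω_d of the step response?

Comparing s^2 + 5s + 144 to s^2 + 2ζωₙs + ωₙ²: ωₙ = 12 rad/s and ζ = 5/(2·12) ≈ 0.2083.
ζωₙ = 5/2 = 2.5, so ω_d = ωₙ√(1−ζ²) = √(ωₙ² − (ζωₙ)²) = √(144 − 2.5²) = √137.75 ≈ 11.74 rad/s.

ω_d ≈ 11.74 rad/s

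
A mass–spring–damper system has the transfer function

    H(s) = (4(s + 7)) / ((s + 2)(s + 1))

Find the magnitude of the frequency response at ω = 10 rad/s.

|H(j10)| ≈ 0.4764

Substitute s = j10: numerator = 28 + j40, denominator = -98 + j30.
|H(j10)| = |28 + j40| / |-98 + j30| = 48.826 / 102.49 ≈ 0.4764.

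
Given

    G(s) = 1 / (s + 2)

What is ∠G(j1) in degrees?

∠G(j1) ≈ -26.57°

At s = j1: numerator = 1, denominator = 2 + j1.
∠G = ∠num − ∠den = 0° − (26.565°) = -26.57°.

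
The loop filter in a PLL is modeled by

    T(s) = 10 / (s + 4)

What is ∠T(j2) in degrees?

At s = j2: numerator = 10, denominator = 4 + j2.
∠T = ∠num − ∠den = 0° − (26.565°) = -26.57°.

∠T(j2) ≈ -26.57°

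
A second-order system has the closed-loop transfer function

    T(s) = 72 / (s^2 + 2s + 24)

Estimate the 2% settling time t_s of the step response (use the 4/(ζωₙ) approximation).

t_s ≈ 4 s

Comparing s^2 + 2s + 24 to s^2 + 2ζωₙs + ωₙ²: ωₙ = √24 ≈ 4.899 rad/s and ζ = 2/(2·√24) ≈ 0.2041.
ζωₙ = 2/2 = 1, so t_s ≈ 4/(ζωₙ) = 4/1 = 4 s.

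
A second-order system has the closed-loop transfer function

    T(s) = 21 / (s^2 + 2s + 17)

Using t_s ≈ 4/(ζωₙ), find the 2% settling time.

t_s ≈ 4 s

Comparing s^2 + 2s + 17 to s^2 + 2ζωₙs + ωₙ²: ωₙ = √17 ≈ 4.123 rad/s and ζ = 2/(2·√17) ≈ 0.2425.
ζωₙ = 2/2 = 1, so t_s ≈ 4/(ζωₙ) = 4/1 = 4 s.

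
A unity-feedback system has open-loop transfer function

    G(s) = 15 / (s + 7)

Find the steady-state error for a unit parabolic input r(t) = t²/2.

G(s) has no poles at the origin.
This is a Type 0 system; Ka = lim_{s→0} s^2·G(s) = 0, so the steady-state error for a parabola input is infinite.

e_ss = ∞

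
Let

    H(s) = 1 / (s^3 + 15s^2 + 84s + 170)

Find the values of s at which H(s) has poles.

The poles are the roots of the denominator s^3 + 15s^2 + 84s + 170 = 0.
Trying s = -5: the polynomial evaluates to 0, so (s + 5) is a factor.
Dividing out leaves s^2 + 10s + 34 = 0.
The quadratic formula then gives s = -5 ± 3j.

s = -5 + 3j, -5 - 3j, -5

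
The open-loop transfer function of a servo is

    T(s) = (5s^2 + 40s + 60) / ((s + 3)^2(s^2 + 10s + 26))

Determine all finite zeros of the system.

Set the numerator to zero: 5s^2 + 40s + 60 = 0, i.e. 5·(s^2 + 8s + 12) = 0.
Factoring: (s + 6)(s + 2) = 0.

s = -6, -2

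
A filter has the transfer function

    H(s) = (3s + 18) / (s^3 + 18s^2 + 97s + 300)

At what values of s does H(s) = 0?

Set the numerator to zero: 3s + 18 = 0, i.e. 3·(s + 6) = 0.
So s = -6.

s = -6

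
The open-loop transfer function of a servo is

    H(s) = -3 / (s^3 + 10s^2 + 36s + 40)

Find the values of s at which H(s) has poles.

s = -4 + 2j, -4 - 2j, -2

The poles are the roots of the denominator s^3 + 10s^2 + 36s + 40 = 0.
Trying s = -2: the polynomial evaluates to 0, so (s + 2) is a factor.
Dividing out leaves s^2 + 8s + 20 = 0.
The quadratic formula then gives s = -4 ± 2j.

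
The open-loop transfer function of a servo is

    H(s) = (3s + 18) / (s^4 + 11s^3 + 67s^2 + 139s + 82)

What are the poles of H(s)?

The poles are the roots of the denominator s^4 + 11s^3 + 67s^2 + 139s + 82 = 0.
Trying s = -1: the polynomial evaluates to 0, so (s + 1) is a factor.
Dividing out leaves s^3 + 10s^2 + 57s + 82 = 0.
This factors further as (s^2 + 8s + 41)(s + 2) = 0.

s = -1, -4 ± 5j, -2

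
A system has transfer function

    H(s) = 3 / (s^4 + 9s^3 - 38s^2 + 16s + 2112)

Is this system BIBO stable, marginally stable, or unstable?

unstable

The denominator s^4 + 9s^3 - 38s^2 + 16s + 2112 factors as (s + 6)(s + 11)(s^2 - 8s + 32), giving poles at s = -6, -11, 4 + 4j, 4 - 4j.
Since the pole(s) at s = 4 ± 4j lie in the right half-plane, the system is unstable.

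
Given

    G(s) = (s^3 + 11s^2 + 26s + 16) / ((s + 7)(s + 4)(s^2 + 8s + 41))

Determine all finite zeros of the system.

s = -1, -2, -8

Set the numerator to zero: s^3 + 11s^2 + 26s + 16 = 0.
Factoring: (s + 1)(s + 2)(s + 8) = 0.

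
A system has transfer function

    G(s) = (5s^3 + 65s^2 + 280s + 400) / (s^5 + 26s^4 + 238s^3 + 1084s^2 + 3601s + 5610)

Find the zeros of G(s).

Set the numerator to zero: 5s^3 + 65s^2 + 280s + 400 = 0, i.e. 5·(s^3 + 13s^2 + 56s + 80) = 0.
Factoring: (s + 4)^2(s + 5) = 0.

s = -4, -4, -5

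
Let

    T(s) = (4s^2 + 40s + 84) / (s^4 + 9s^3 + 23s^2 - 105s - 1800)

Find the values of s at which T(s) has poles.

s = 5, -3 + 6j, -3 - 6j, -8

The poles are the roots of the denominator s^4 + 9s^3 + 23s^2 - 105s - 1800 = 0.
Trying s = 5: the polynomial evaluates to 0, so (s - 5) is a factor.
Dividing out leaves s^3 + 14s^2 + 93s + 360 = 0.
This factors further as (s^2 + 6s + 45)(s + 8) = 0.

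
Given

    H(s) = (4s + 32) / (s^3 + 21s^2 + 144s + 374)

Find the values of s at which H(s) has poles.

s = -5 + 3j, -5 - 3j, -11

The poles are the roots of the denominator s^3 + 21s^2 + 144s + 374 = 0.
Trying s = -11: the polynomial evaluates to 0, so (s + 11) is a factor.
Dividing out leaves s^2 + 10s + 34 = 0.
The quadratic formula then gives s = -5 ± 3j.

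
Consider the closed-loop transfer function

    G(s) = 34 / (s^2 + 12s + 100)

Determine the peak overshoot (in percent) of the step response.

Comparing s^2 + 12s + 100 to s^2 + 2ζωₙs + ωₙ²: ωₙ = 10 rad/s and ζ = 12/(2·10) = 0.6.
%OS = 100·exp(−πζ/√(1−ζ²)) = 100·exp(−π·0.6/√(1−0.6²)) ≈ 9.48%.

%OS ≈ 9.48%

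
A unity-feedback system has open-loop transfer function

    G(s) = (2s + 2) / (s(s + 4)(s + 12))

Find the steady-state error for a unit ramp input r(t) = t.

e_ss = 24

G(s) has one pole at the origin.
This is a Type 1 system. Kv = lim_{s→0} s·G(s) = 2/48 = 1/24.
e_ss = 1/Kv = 1/(1/24) = 24.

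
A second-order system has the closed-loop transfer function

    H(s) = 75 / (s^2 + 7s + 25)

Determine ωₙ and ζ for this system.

ωₙ = 5 rad/s, ζ = 0.7

Compare the denominator to the standard form s^2 + 2ζωₙs + ωₙ².
ωₙ² = 25, so ωₙ = 5 rad/s.
2ζωₙ = 7, so ζ = 7/(2·5) = 0.7.
With ζ = 0.7 the response is underdamped.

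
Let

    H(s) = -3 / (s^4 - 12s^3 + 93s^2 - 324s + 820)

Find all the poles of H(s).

The poles are the roots of the denominator s^4 - 12s^3 + 93s^2 - 324s + 820 = 0.
No real roots exist; factor into two real quadratics: (s^2 - 8s + 41)(s^2 - 4s + 20) = 0.
Each quadratic gives a conjugate pair via the quadratic formula.

s = 4 ± 5j, 2 ± 4j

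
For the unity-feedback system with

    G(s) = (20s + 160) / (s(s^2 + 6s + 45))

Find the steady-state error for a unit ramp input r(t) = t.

G(s) has one pole at the origin.
This is a Type 1 system. Kv = lim_{s→0} s·G(s) = 160/45 = 32/9.
e_ss = 1/Kv = 1/(32/9) = 9/32 ≈ 0.2812.

e_ss = 0.2812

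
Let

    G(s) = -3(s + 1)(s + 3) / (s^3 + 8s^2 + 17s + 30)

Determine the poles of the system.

s = -1 + 2j, -1 - 2j, -6

The poles are the roots of the denominator s^3 + 8s^2 + 17s + 30 = 0.
Trying s = -6: the polynomial evaluates to 0, so (s + 6) is a factor.
Dividing out leaves s^2 + 2s + 5 = 0.
The quadratic formula then gives s = -1 ± 2j.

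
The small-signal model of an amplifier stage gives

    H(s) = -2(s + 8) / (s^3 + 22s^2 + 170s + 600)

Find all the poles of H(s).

s = -5 ± 5j, -12

The poles are the roots of the denominator s^3 + 22s^2 + 170s + 600 = 0.
Trying s = -12: the polynomial evaluates to 0, so (s + 12) is a factor.
Dividing out leaves s^2 + 10s + 50 = 0.
The quadratic formula then gives s = -5 ± 5j.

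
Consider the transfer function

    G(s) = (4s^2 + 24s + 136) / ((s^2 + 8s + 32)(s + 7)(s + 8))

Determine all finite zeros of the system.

Set the numerator to zero: 4s^2 + 24s + 136 = 0, i.e. 4·(s^2 + 6s + 34) = 0.
Factoring: (s^2 + 6s + 34) = 0.

s = -3 ± 5j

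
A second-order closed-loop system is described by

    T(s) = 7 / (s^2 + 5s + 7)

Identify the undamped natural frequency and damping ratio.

ωₙ ≈ 2.646 rad/s, ζ ≈ 0.9449

Compare the denominator to the standard form s^2 + 2ζωₙs + ωₙ².
ωₙ² = 7, so ωₙ = √7 ≈ 2.646 rad/s.
2ζωₙ = 5, so ζ = 5/(2·√7) ≈ 0.9449.
With ζ = 0.9449 the response is underdamped.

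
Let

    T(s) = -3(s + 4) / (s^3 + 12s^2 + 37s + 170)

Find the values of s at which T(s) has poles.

s = -10, -1 + 4j, -1 - 4j

The poles are the roots of the denominator s^3 + 12s^2 + 37s + 170 = 0.
Trying s = -10: the polynomial evaluates to 0, so (s + 10) is a factor.
Dividing out leaves s^2 + 2s + 17 = 0.
The quadratic formula then gives s = -1 ± 4j.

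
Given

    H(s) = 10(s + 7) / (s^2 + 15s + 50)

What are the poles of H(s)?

s = -5, -10

The poles are the roots of the denominator s^2 + 15s + 50 = 0.
Factoring: (s + 5)(s + 10) = 0, so s = -5 and s = -10.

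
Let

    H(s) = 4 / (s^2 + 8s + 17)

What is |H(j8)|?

Substitute s = j8: numerator = 4, denominator = -47 + j64.
|H(j8)| = |4| / |-47 + j64| = 4 / 79.404 ≈ 0.05038.

|H(j8)| ≈ 0.05038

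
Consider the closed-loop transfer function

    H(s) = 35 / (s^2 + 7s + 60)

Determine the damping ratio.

Compare the denominator to the standard form s^2 + 2ζωₙs + ωₙ².
ωₙ² = 60, so ωₙ = √60 ≈ 7.746 rad/s.
2ζωₙ = 7, so ζ = 7/(2·√60) ≈ 0.4518.

ζ ≈ 0.4518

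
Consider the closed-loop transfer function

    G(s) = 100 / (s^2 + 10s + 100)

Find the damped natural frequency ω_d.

Comparing s^2 + 10s + 100 to s^2 + 2ζωₙs + ωₙ²: ωₙ = 10 rad/s and ζ = 10/(2·10) = 0.5.
ζωₙ = 10/2 = 5, so ω_d = ωₙ√(1−ζ²) = √(ωₙ² − (ζωₙ)²) = √(100 − 5²) = √75 ≈ 8.660 rad/s.

ω_d ≈ 8.660 rad/s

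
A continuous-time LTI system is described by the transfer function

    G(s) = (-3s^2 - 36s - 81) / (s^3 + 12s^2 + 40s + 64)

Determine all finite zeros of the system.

Set the numerator to zero: -3s^2 - 36s - 81 = 0, i.e. -3·(s^2 + 12s + 27) = 0.
Factoring: (s + 9)(s + 3) = 0.

s = -9, -3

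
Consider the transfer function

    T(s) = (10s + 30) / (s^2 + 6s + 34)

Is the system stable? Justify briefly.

The poles can be read from the denominator factors: s = -3 + 5j, -3 - 5j.
Since all poles lie strictly in the left half-plane, the system is stable.

stable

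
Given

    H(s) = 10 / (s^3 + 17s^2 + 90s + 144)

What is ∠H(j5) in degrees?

∠H(j5) ≈ -130.8°

At s = j5: numerator = 10, denominator = -281 + j325.
∠H = ∠num − ∠den = 0° − (130.85°) = -130.8°.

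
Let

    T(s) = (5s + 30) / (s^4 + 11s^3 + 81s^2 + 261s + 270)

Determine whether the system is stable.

The denominator s^4 + 11s^3 + 81s^2 + 261s + 270 factors as (s + 3)(s^2 + 6s + 45)(s + 2), giving poles at s = -3, -3 ± 6j, -2.
Since all poles lie strictly in the left half-plane, the system is stable.

stable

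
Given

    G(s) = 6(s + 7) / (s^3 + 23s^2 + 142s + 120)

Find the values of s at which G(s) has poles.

s = -12, -1, -10

The poles are the roots of the denominator s^3 + 23s^2 + 142s + 120 = 0.
Trying s = -12: the polynomial evaluates to 0, so (s + 12) is a factor.
Dividing out leaves s^2 + 11s + 10 = 0.
Factoring the quadratic: (s + 1)(s + 10) = 0.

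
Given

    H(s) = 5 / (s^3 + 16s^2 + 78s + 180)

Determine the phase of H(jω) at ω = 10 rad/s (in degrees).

At s = j10: numerator = 5, denominator = -1420 - j220.
∠H = ∠num − ∠den = 0° − (-171.19°) = 171.2°.

∠H(j10) ≈ 171.2°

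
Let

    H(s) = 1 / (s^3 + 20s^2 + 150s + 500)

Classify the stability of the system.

The denominator s^3 + 20s^2 + 150s + 500 factors as (s^2 + 10s + 50)(s + 10), giving poles at s = -5 ± 5j, -10.
Since all poles lie strictly in the left half-plane, the system is stable.

stable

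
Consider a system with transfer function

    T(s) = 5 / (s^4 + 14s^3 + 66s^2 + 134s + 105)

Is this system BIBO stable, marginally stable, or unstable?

stable

The denominator s^4 + 14s^3 + 66s^2 + 134s + 105 factors as (s^2 + 4s + 5)(s + 7)(s + 3), giving poles at s = -2 ± j, -7, -3.
Since all poles lie strictly in the left half-plane, the system is stable.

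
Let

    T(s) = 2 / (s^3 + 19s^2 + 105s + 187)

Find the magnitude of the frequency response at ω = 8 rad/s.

Substitute s = j8: numerator = 2, denominator = -1029 + j328.
|T(j8)| = |2| / |-1029 + j328| = 2 / 1080.0 ≈ 0.001852.

|T(j8)| ≈ 0.001852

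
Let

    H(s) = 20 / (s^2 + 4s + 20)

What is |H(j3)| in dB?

Substitute s = j3: numerator = 20, denominator = 11 + j12.
|H(j3)| = |20| / |11 + j12| = 20 / 16.279 ≈ 1.229.
In decibels: 20·log₁₀(1.229) ≈ 1.79 dB.

|H(j3)|_dB ≈ 1.79 dB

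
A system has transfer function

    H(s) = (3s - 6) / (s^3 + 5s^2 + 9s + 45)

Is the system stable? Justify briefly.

The denominator s^3 + 5s^2 + 9s + 45 factors as (s^2 + 9)(s + 5), giving poles at s = ±3j, -5.
Since the simple pole(s) at s = 3j, -3j lie on the jω-axis with none in the right half-plane, the system is marginally stable.

marginally stable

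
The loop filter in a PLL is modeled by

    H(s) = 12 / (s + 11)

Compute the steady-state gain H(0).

H(0) = 12/11 ≈ 1.091

Set s = 0: H(0) = (12) / (11) = 12/11.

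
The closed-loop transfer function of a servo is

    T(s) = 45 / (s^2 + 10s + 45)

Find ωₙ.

ωₙ ≈ 6.708 rad/s

Compare the denominator to the standard form s^2 + 2ζωₙs + ωₙ².
ωₙ² = 45, so ωₙ = √45 ≈ 6.708 rad/s.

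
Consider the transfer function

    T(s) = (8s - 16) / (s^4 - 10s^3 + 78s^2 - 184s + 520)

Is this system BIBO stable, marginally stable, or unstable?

unstable

The denominator s^4 - 10s^3 + 78s^2 - 184s + 520 factors as (s^2 - 8s + 52)(s^2 - 2s + 10), giving poles at s = 4 + 6j, 4 - 6j, 1 + 3j, 1 - 3j.
Since the pole(s) at s = 4 ± 6j, 1 ± 3j lie in the right half-plane, the system is unstable.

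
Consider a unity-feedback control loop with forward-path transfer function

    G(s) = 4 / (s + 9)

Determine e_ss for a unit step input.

G(s) has no poles at the origin.
This is a Type 0 system. Kp = lim_{s→0} G(s) = 4/9.
e_ss = 1/(1 + Kp) = 1/(1 + 4/9) = 9/13 ≈ 0.6923.

e_ss = 0.6923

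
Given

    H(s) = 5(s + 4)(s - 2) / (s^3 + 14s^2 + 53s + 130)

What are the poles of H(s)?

s = -2 + 3j, -2 - 3j, -10

The poles are the roots of the denominator s^3 + 14s^2 + 53s + 130 = 0.
Trying s = -10: the polynomial evaluates to 0, so (s + 10) is a factor.
Dividing out leaves s^2 + 4s + 13 = 0.
The quadratic formula then gives s = -2 ± 3j.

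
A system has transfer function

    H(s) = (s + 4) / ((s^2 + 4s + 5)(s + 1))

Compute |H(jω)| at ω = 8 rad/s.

Substitute s = j8: numerator = 4 + j8, denominator = -315 - j440.
|H(j8)| = |4 + j8| / |-315 - j440| = 8.9443 / 541.13 ≈ 0.01653.

|H(j8)| ≈ 0.01653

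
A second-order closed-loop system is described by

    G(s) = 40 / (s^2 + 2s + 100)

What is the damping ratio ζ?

ζ = 0.1

Compare the denominator to the standard form s^2 + 2ζωₙs + ωₙ².
ωₙ² = 100, so ωₙ = 10 rad/s.
2ζωₙ = 2, so ζ = 2/(2·10) = 0.1.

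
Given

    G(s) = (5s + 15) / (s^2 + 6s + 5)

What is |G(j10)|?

Substitute s = j10: numerator = 15 + j50, denominator = -95 + j60.
|G(j10)| = |15 + j50| / |-95 + j60| = 52.202 / 112.36 ≈ 0.4646.

|G(j10)| ≈ 0.4646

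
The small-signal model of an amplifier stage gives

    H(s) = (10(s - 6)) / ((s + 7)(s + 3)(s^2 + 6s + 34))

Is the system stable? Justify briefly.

The poles can be read from the denominator factors: s = -7, -3, -3 + 5j, -3 - 5j.
Since all poles lie strictly in the left half-plane, the system is stable.

stable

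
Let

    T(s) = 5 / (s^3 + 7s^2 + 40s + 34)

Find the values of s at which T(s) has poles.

The poles are the roots of the denominator s^3 + 7s^2 + 40s + 34 = 0.
Trying s = -1: the polynomial evaluates to 0, so (s + 1) is a factor.
Dividing out leaves s^2 + 6s + 34 = 0.
The quadratic formula then gives s = -3 ± 5j.

s = -3 ± 5j, -1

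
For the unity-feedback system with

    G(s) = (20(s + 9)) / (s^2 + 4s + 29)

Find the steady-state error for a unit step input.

e_ss = 0.1388

G(s) has no poles at the origin.
This is a Type 0 system. Kp = lim_{s→0} G(s) = 180/29.
e_ss = 1/(1 + Kp) = 1/(1 + 180/29) = 29/209 ≈ 0.1388.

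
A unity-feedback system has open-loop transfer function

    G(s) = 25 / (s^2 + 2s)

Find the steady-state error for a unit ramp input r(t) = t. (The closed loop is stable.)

G(s) has one pole at the origin.
This is a Type 1 system. Kv = lim_{s→0} s·G(s) = 25/2.
e_ss = 1/Kv = 1/(25/2) = 2/25 ≈ 0.08000.

e_ss = 0.08000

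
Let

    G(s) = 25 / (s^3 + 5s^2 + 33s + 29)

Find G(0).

Set s = 0: G(0) = (25) / (29) = 25/29.

G(0) = 25/29 ≈ 0.8621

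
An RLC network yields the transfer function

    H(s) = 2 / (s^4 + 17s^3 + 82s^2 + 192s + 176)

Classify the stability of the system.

The denominator s^4 + 17s^3 + 82s^2 + 192s + 176 factors as (s^2 + 4s + 8)(s + 11)(s + 2), giving poles at s = -2 + 2j, -2 - 2j, -11, -2.
Since all poles lie strictly in the left half-plane, the system is stable.

stable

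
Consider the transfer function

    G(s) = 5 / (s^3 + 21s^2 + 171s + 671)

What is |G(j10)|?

|G(j10)| ≈ 0.003133

Substitute s = j10: numerator = 5, denominator = -1429 + j710.
|G(j10)| = |5| / |-1429 + j710| = 5 / 1595.7 ≈ 0.003133.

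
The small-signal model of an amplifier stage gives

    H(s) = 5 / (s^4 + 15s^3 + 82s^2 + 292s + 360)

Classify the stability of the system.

stable

The denominator s^4 + 15s^3 + 82s^2 + 292s + 360 factors as (s + 2)(s^2 + 4s + 20)(s + 9), giving poles at s = -2, -2 + 4j, -2 - 4j, -9.
Since all poles lie strictly in the left half-plane, the system is stable.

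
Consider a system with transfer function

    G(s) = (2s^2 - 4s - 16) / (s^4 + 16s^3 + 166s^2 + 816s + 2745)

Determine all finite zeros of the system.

s = 4, -2

Set the numerator to zero: 2s^2 - 4s - 16 = 0, i.e. 2·(s^2 - 2s - 8) = 0.
Factoring: (s - 4)(s + 2) = 0.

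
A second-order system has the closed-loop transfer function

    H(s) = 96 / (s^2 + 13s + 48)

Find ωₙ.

ωₙ ≈ 6.928 rad/s

Compare the denominator to the standard form s^2 + 2ζωₙs + ωₙ².
ωₙ² = 48, so ωₙ = √48 ≈ 6.928 rad/s.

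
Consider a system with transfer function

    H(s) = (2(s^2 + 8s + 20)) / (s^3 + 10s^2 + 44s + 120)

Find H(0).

H(0) = 1/3 ≈ 0.3333

Set s = 0: H(0) = (40) / (120) = 1/3.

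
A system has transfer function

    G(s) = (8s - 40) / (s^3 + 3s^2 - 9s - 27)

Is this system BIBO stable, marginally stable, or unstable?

unstable

The denominator s^3 + 3s^2 - 9s - 27 factors as (s - 3)(s + 3)^2, giving poles at s = 3, -3, -3.
Since the pole(s) at s = 3 lie in the right half-plane, the system is unstable.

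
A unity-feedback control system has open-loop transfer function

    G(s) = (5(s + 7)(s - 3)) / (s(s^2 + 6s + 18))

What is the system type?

Type 1

The denominator has 1 factor of s at the origin (free integrator), so this is a Type 1 system.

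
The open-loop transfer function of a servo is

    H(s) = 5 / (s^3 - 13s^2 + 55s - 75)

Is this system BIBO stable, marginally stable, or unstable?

The denominator s^3 - 13s^2 + 55s - 75 factors as (s - 3)(s - 5)^2, giving poles at s = 3, 5, 5.
Since the pole(s) at s = 3, 5, 5 lie in the right half-plane, the system is unstable.

unstable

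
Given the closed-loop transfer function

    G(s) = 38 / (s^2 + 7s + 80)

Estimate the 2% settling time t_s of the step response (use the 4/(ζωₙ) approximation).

Comparing s^2 + 7s + 80 to s^2 + 2ζωₙs + ωₙ²: ωₙ = √80 ≈ 8.944 rad/s and ζ = 7/(2·√80) ≈ 0.3913.
ζωₙ = 7/2 = 3.5, so t_s ≈ 4/(ζωₙ) = 4/3.5 ≈ 1.143 s.

t_s ≈ 1.143 s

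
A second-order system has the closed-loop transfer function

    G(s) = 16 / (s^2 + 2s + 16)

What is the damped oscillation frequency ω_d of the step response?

ω_d ≈ 3.873 rad/s

Comparing s^2 + 2s + 16 to s^2 + 2ζωₙs + ωₙ²: ωₙ = 4 rad/s and ζ = 2/(2·4) = 0.25.
ζωₙ = 2/2 = 1, so ω_d = ωₙ√(1−ζ²) = √(ωₙ² − (ζωₙ)²) = √(16 − 1²) = √15 ≈ 3.873 rad/s.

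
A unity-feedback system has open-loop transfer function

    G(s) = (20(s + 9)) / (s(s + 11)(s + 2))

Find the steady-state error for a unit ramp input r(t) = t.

e_ss = 0.1222

G(s) has one pole at the origin.
This is a Type 1 system. Kv = lim_{s→0} s·G(s) = 180/22 = 90/11.
e_ss = 1/Kv = 1/(90/11) = 11/90 ≈ 0.1222.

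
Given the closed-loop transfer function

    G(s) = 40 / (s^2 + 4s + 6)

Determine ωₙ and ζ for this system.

ωₙ ≈ 2.449 rad/s, ζ ≈ 0.8165

Compare the denominator to the standard form s^2 + 2ζωₙs + ωₙ².
ωₙ² = 6, so ωₙ = √6 ≈ 2.449 rad/s.
2ζωₙ = 4, so ζ = 4/(2·√6) ≈ 0.8165.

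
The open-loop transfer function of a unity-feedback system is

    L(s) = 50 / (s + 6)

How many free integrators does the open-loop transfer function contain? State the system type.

The denominator has no factor of s at the origin — no free integrator — so this is a Type 0 system.

Type 0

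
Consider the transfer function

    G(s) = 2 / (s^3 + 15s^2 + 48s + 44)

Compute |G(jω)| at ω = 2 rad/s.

Substitute s = j2: numerator = 2, denominator = -16 + j88.
|G(j2)| = |2| / |-16 + j88| = 2 / 89.443 ≈ 0.02236.

|G(j2)| ≈ 0.02236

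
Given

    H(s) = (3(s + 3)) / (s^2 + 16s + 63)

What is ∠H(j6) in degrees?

At s = j6: numerator = 9 + j18, denominator = 27 + j96.
∠H = ∠num − ∠den = 63.435° − (74.291°) = -10.86°.

∠H(j6) ≈ -10.86°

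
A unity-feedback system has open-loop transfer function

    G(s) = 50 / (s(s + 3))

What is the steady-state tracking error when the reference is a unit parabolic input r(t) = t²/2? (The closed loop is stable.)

e_ss = ∞

G(s) has one pole at the origin.
This is a Type 1 system; Ka = lim_{s→0} s^2·G(s) = 0, so the steady-state error for a parabola input is infinite.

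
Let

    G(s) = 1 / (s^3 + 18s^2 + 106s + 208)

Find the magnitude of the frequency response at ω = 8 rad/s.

|G(j8)| ≈ 0.0009980

Substitute s = j8: numerator = 1, denominator = -944 + j336.
|G(j8)| = |1| / |-944 + j336| = 1 / 1002.0 ≈ 0.0009980.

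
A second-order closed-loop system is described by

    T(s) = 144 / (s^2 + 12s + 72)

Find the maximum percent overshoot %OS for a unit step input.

%OS ≈ 4.32%

Comparing s^2 + 12s + 72 to s^2 + 2ζωₙs + ωₙ²: ωₙ = √72 ≈ 8.485 rad/s and ζ = 12/(2·√72) ≈ 0.7071.
%OS = 100·exp(−πζ/√(1−ζ²)) = 100·exp(−π·0.7071/√(1−0.7071²)) ≈ 4.32%.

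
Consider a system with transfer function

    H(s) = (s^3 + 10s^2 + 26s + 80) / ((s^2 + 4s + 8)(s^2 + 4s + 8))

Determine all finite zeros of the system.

Set the numerator to zero: s^3 + 10s^2 + 26s + 80 = 0.
Factoring: (s^2 + 2s + 10)(s + 8) = 0.

s = -1 ± 3j, -8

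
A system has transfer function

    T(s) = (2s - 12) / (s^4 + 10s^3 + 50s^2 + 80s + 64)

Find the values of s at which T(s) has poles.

The poles are the roots of the denominator s^4 + 10s^3 + 50s^2 + 80s + 64 = 0.
No real roots exist; factor into two real quadratics: (s^2 + 8s + 32)(s^2 + 2s + 2) = 0.
Each quadratic gives a conjugate pair via the quadratic formula.

s = -4 + 4j, -4 - 4j, -1 + j, -1 - j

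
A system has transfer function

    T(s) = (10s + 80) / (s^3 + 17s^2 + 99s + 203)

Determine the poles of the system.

The poles are the roots of the denominator s^3 + 17s^2 + 99s + 203 = 0.
Trying s = -7: the polynomial evaluates to 0, so (s + 7) is a factor.
Dividing out leaves s^2 + 10s + 29 = 0.
The quadratic formula then gives s = -5 ± 2j.

s = -5 + 2j, -5 - 2j, -7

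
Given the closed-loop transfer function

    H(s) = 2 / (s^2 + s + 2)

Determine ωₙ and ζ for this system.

Compare the denominator to the standard form s^2 + 2ζωₙs + ωₙ².
ωₙ² = 2, so ωₙ = √2 ≈ 1.414 rad/s.
2ζωₙ = 1, so ζ = 1/(2·√2) ≈ 0.3536.

ωₙ ≈ 1.414 rad/s, ζ ≈ 0.3536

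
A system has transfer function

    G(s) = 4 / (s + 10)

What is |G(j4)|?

Substitute s = j4: numerator = 4, denominator = 10 + j4.
|G(j4)| = |4| / |10 + j4| = 4 / 10.770 ≈ 0.3714.

|G(j4)| ≈ 0.3714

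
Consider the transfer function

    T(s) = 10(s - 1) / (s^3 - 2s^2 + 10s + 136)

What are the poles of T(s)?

The poles are the roots of the denominator s^3 - 2s^2 + 10s + 136 = 0.
Trying s = -4: the polynomial evaluates to 0, so (s + 4) is a factor.
Dividing out leaves s^2 - 6s + 34 = 0.
The quadratic formula then gives s = 3 ± 5j.

s = 3 + 5j, 3 - 5j, -4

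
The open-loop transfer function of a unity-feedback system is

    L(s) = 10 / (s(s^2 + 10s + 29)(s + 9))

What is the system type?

The denominator has 1 factor of s at the origin (free integrator), so this is a Type 1 system.

Type 1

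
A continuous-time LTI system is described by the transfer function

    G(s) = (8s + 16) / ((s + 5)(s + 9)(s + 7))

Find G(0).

Set s = 0: G(0) = (16) / (315) = 16/315.

G(0) = 16/315 ≈ 0.05079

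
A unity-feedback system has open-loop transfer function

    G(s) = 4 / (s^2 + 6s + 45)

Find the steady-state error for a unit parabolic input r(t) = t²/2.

e_ss = ∞

G(s) has no poles at the origin.
This is a Type 0 system; Ka = lim_{s→0} s^2·G(s) = 0, so the steady-state error for a parabola input is infinite.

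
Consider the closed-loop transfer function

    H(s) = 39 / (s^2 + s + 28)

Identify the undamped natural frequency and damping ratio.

ωₙ ≈ 5.292 rad/s, ζ ≈ 0.09449

Compare the denominator to the standard form s^2 + 2ζωₙs + ωₙ².
ωₙ² = 28, so ωₙ = √28 ≈ 5.292 rad/s.
2ζωₙ = 1, so ζ = 1/(2·√28) ≈ 0.09449.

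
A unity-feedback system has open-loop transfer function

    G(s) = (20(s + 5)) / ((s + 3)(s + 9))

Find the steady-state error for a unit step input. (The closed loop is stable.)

G(s) has no poles at the origin.
This is a Type 0 system. Kp = lim_{s→0} G(s) = 100/27.
e_ss = 1/(1 + Kp) = 1/(1 + 100/27) = 27/127 ≈ 0.2126.

e_ss = 0.2126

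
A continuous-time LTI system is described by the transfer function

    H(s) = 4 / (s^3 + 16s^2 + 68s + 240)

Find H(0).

H(0) = 1/60 ≈ 0.01667

Set s = 0: H(0) = (4) / (240) = 1/60.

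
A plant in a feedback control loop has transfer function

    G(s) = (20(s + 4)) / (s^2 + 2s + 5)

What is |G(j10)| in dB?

Substitute s = j10: numerator = 80 + j200, denominator = -95 + j20.
|G(j10)| = |80 + j200| / |-95 + j20| = 215.41 / 97.082 ≈ 2.219.
In decibels: 20·log₁₀(2.219) ≈ 6.92 dB.

|G(j10)|_dB ≈ 6.92 dB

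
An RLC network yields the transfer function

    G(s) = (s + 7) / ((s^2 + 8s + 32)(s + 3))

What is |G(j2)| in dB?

Substitute s = j2: numerator = 7 + j2, denominator = 52 + j104.
|G(j2)| = |7 + j2| / |52 + j104| = 7.2801 / 116.28 ≈ 0.06261.
In decibels: 20·log₁₀(0.06261) ≈ -24.1 dB.

|G(j2)|_dB ≈ -24.1 dB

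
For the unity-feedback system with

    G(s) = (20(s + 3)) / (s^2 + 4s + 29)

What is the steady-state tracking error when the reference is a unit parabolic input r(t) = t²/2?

e_ss = ∞

G(s) has no poles at the origin.
This is a Type 0 system; Ka = lim_{s→0} s^2·G(s) = 0, so the steady-state error for a parabola input is infinite.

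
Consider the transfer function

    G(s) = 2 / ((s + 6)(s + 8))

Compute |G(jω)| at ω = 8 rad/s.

|G(j8)| ≈ 0.01768

Substitute s = j8: numerator = 2, denominator = -16 + j112.
|G(j8)| = |2| / |-16 + j112| = 2 / 113.14 ≈ 0.01768.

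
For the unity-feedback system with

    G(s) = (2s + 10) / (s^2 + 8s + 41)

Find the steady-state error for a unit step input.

e_ss = 0.8039

G(s) has no poles at the origin.
This is a Type 0 system. Kp = lim_{s→0} G(s) = 10/41.
e_ss = 1/(1 + Kp) = 1/(1 + 10/41) = 41/51 ≈ 0.8039.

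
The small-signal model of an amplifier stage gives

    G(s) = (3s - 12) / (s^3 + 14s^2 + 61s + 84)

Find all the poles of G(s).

The poles are the roots of the denominator s^3 + 14s^2 + 61s + 84 = 0.
Trying s = -3: the polynomial evaluates to 0, so (s + 3) is a factor.
Dividing out leaves s^2 + 11s + 28 = 0.
Factoring the quadratic: (s + 4)(s + 7) = 0.

s = -3, -4, -7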